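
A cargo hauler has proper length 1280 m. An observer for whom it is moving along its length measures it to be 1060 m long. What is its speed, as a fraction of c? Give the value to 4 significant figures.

β ≈ 0.5605

γ = L₀/L = 1280/1060 = 1.20755
β = √(1 − 1/γ²) = 0.5605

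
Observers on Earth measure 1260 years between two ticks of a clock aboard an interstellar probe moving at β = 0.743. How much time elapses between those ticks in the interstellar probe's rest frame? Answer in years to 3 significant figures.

γ = 1/√(1 − 0.743²) = 1.4941
Proper time: τ₀ = Δt/γ = 1260/1.4941 = 843 years

τ₀ ≈ 843 years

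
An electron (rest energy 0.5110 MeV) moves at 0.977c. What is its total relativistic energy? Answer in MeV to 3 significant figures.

E ≈ 2.40 MeV

γ = 1/√(1 − 0.977²) = 4.6896
E = γm₀c² = 4.6896 × 0.5110 MeV = 2.40 MeV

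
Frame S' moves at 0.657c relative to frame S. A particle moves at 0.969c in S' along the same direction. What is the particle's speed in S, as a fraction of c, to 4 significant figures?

u ≈ 0.9935c

Relativistic velocity addition: u = (u' + v)/(1 + u'v/c²)
= (0.969 + 0.657)/(1 + 0.969×0.657) = 1.626/1.63663 = 0.9935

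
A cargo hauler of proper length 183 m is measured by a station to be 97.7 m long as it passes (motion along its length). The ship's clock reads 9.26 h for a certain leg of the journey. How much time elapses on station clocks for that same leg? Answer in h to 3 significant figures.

Δt ≈ 17.3 h

Length contraction ⇒ γ = L₀/L = 183/97.7 = 1.8731
Time dilation: Δt = γτ₀ = 1.8731 × 9.26 h = 17.3 h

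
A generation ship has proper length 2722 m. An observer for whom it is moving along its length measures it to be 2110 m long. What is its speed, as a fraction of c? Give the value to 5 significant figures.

β ≈ 0.63176

γ = L₀/L = 2722/2110 = 1.290047
β = √(1 − 1/γ²) = 0.63176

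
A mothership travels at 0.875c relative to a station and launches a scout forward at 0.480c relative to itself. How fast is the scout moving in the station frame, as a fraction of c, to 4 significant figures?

Compose boost 2: (0.480 + 0.875)/(1 + 0.480×0.875) = 1.355/1.42000 = 0.9542

u ≈ 0.9542c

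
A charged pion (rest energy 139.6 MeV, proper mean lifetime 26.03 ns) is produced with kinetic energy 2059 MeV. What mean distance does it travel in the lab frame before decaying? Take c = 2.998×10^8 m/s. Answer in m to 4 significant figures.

γ = 1 + K/(m₀c²) = 1 + 2059/139.6 = 15.7493
β = √(1 − 1/γ²) = 0.997982
Dilated lifetime: γτ₀ = 15.7493 × 26.03 ns = 409.954 ns
d = βc·γτ₀ = 0.997982 × (2.998×10^8 m/s) × 4.09954×10^-7 s = 122.7 m

d ≈ 122.7 m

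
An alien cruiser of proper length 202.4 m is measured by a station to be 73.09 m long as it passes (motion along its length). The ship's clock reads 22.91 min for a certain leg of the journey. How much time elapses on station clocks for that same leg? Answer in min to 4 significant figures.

Δt ≈ 63.44 min

Length contraction ⇒ γ = L₀/L = 202.4/73.09 = 2.76919
Time dilation: Δt = γτ₀ = 2.76919 × 22.91 min = 63.44 min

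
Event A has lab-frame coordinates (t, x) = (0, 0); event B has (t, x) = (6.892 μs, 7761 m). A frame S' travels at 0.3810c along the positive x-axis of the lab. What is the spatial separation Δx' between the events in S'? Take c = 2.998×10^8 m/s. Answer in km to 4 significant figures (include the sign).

γ = 1/√(1 − 0.3810²) = 1.08158
Δx' = γ(Δx − vΔt) = 1.08158 × (7761 m − 0.3810×(2.998×10^8 m/s)×6.892×10^-6 s)
= 1.08158 × (6973.77 m) = 7.543 km

Δx' ≈ 7.543 km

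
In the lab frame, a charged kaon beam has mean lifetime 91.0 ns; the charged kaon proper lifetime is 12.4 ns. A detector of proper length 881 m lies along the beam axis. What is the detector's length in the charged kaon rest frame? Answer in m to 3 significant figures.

L ≈ 120 m

Time dilation ⇒ γ = Δt/τ₀ = 91.0/12.4 = 7.3387
Length contraction: L = L₀/γ = 881/7.3387 = 120 m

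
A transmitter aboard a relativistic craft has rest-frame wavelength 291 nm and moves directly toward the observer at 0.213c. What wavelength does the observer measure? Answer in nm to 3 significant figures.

Relativistic Doppler: λ_obs = λ_src √((1−β)/(1+β))
= 291 × √(0.78700/1.2130) = 291 × 0.80548 = 234 nm

λ_obs ≈ 234 nm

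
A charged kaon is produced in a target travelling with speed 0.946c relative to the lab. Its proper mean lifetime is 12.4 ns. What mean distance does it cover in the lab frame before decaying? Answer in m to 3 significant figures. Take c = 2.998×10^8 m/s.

γ = 1/√(1 − 0.946²) = 3.0848
Dilated lifetime: Δt = γτ₀ = 3.0848 × 12.4 ns = 38.252 ns
d = vΔt = 0.946c × 38.252 ns = 2.8361×10^8 m/s × 3.8252×10^-8 s = 10.8 m

d ≈ 10.8 m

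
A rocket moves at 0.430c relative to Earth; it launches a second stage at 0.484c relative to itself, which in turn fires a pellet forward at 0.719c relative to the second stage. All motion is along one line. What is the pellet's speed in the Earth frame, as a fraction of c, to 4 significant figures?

u ≈ 0.9557c

Compose boost 2: (0.484 + 0.430)/(1 + 0.484×0.430) = 0.9140/1.20812 = 0.756547
Compose boost 3: (0.719 + 0.756547)/(1 + 0.719×0.756547) = 1.47555/1.54396 = 0.9557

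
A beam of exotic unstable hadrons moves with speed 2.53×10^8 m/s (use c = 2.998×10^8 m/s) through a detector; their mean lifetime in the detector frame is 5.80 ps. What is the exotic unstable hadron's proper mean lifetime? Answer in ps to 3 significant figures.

τ₀ ≈ 3.11 ps

β = v/c = 2.53×10^8 / 2.998×10^8 = 0.84390
γ = 1/√(1 − 0.84390²) = 1.8639
Proper time: τ₀ = Δt/γ = 5.80/1.8639 = 3.11 ps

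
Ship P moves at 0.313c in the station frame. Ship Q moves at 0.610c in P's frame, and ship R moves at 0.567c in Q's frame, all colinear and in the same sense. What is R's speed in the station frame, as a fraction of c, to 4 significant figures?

Compose boost 2: (0.610 + 0.313)/(1 + 0.610×0.313) = 0.9230/1.19093 = 0.775025
Compose boost 3: (0.567 + 0.775025)/(1 + 0.567×0.775025) = 1.34202/1.43944 = 0.9323

u ≈ 0.9323c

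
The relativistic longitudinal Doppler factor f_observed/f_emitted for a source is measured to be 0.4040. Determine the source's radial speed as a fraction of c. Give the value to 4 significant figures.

f_obs/f_src = √((1−β)/(1+β)) = 0.4040  ⇒  (1−β)/(1+β) = 0.163216
β = |1 − D²|/(1 + D²) = |1 − 0.163216|/(1 + 0.163216) = 0.7194

β ≈ 0.7194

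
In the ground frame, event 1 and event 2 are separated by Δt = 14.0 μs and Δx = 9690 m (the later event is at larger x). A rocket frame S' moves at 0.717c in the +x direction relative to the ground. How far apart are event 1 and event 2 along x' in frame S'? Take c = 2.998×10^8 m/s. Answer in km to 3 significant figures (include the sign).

γ = 1/√(1 − 0.717²) = 1.4346
Δx' = γ(Δx − vΔt) = 1.4346 × (9690 m − 0.717×(2.998×10^8 m/s)×14.0×10^-6 s)
= 1.4346 × (6680.6 m) = 9.58 km

Δx' ≈ 9.58 km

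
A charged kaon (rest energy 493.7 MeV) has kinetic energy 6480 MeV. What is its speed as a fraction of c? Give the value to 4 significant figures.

γ = 1 + K/(m₀c²) = 1 + 6480/493.7 = 14.1254
β = √(1 − 1/γ²) = 0.9975

β ≈ 0.9975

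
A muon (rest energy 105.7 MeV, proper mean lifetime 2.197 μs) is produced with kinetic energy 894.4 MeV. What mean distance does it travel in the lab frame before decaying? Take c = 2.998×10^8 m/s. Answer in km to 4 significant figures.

γ = 1 + K/(m₀c²) = 1 + 894.4/105.7 = 9.46168
β = √(1 − 1/γ²) = 0.994399
Dilated lifetime: γτ₀ = 9.46168 × 2.197 μs = 20.7873 μs
d = βc·γτ₀ = 0.994399 × (2.998×10^8 m/s) × 2.07873×10^-5 s = 6.197 km

d ≈ 6.197 km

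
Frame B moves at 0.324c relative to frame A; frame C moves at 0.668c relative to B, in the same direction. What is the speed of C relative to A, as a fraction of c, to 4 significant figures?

u ≈ 0.8155c

Compose boost 2: (0.668 + 0.324)/(1 + 0.668×0.324) = 0.9920/1.21643 = 0.8155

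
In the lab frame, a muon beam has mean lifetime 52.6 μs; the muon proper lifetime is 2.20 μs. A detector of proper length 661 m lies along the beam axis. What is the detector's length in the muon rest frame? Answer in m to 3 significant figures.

L ≈ 27.6 m

Time dilation ⇒ γ = Δt/τ₀ = 52.6/2.20 = 23.909
Length contraction: L = L₀/γ = 661/23.909 = 27.6 m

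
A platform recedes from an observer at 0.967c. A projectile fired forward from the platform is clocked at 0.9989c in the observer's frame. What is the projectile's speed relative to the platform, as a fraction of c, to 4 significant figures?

u' ≈ 0.9365c

Inverse velocity addition: u' = (u − v)/(1 − uv/c²)
= (0.9989 − 0.967)/(1 − 0.9989×0.967) = 0.03190/0.0340637 = 0.9365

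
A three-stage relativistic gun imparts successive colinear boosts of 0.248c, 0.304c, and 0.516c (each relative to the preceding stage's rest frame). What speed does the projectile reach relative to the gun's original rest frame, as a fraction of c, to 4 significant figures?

u ≈ 0.8138c

Compose boost 2: (0.304 + 0.248)/(1 + 0.304×0.248) = 0.5520/1.07539 = 0.513301
Compose boost 3: (0.516 + 0.513301)/(1 + 0.516×0.513301) = 1.02930/1.26486 = 0.8138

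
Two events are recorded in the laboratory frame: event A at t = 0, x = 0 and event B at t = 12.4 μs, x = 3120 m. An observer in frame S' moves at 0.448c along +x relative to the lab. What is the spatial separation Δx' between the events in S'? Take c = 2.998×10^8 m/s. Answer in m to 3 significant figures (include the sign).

γ = 1/√(1 − 0.448²) = 1.1185
Δx' = γ(Δx − vΔt) = 1.1185 × (3120 m − 0.448×(2.998×10^8 m/s)×12.4×10^-6 s)
= 1.1185 × (1454.6 m) = 1630 m

Δx' ≈ 1630 m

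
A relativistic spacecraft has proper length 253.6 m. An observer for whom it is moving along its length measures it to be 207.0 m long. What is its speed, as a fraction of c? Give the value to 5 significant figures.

γ = L₀/L = 253.6/207.0 = 1.225121
β = √(1 − 1/γ²) = 0.57770

β ≈ 0.57770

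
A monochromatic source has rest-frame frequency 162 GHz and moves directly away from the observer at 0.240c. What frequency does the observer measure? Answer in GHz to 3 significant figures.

f_obs ≈ 127 GHz

Relativistic Doppler: f_obs = f_src √((1−β)/(1+β))
= 162 × √(0.76000/1.2400) = 162 × 0.78288 = 127 GHz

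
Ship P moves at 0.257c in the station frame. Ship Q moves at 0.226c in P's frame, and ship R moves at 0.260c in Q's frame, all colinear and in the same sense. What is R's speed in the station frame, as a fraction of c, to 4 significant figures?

Compose boost 2: (0.226 + 0.257)/(1 + 0.226×0.257) = 0.4830/1.05808 = 0.456486
Compose boost 3: (0.260 + 0.456486)/(1 + 0.260×0.456486) = 0.716486/1.11869 = 0.6405

u ≈ 0.6405c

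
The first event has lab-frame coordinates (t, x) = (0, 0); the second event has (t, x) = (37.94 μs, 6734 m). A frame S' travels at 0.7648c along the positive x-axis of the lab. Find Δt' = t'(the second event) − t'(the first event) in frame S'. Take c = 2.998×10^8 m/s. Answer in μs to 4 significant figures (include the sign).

γ = 1/√(1 − 0.7648²) = 1.55215
Δt' = γ(Δt − vΔx/c²) = 1.55215 × (37.94 μs − 0.7648×6734 m / (2.998×10^8 m/s))
= 1.55215 × (20.7613 μs) = 32.22 μs

Δt' ≈ 32.22 μs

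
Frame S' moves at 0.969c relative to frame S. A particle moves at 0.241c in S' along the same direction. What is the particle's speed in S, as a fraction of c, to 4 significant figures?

u ≈ 0.9809c

Relativistic velocity addition: u = (u' + v)/(1 + u'v/c²)
= (0.241 + 0.969)/(1 + 0.241×0.969) = 1.210/1.23353 = 0.9809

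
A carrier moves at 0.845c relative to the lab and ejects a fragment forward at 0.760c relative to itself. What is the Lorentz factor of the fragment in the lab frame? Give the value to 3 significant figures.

u_lab = (0.760 + 0.845)/(1 + 0.760×0.845) = 1.605/1.64220 = 0.977347
γ = 1/√(1 − 0.977347²) = 4.72

γ ≈ 4.72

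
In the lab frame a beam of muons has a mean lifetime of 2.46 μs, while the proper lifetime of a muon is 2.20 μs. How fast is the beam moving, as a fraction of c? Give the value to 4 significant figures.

γ = Δt/τ₀ = 2.46/2.20 = 1.11818
β = √(1 − 1/γ²) = √(1 − 1/1.11818²) = 0.4475

β ≈ 0.4475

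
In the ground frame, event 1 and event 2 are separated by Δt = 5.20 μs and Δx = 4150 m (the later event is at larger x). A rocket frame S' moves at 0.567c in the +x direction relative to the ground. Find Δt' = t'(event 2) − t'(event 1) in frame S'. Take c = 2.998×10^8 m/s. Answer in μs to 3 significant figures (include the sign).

γ = 1/√(1 − 0.567²) = 1.2140
Δt' = γ(Δt − vΔx/c²) = 1.2140 × (5.20 μs − 0.567×4150 m / (2.998×10^8 m/s))
= 1.2140 × (-2.6487 μs) = -3.22 μs

Δt' ≈ -3.22 μs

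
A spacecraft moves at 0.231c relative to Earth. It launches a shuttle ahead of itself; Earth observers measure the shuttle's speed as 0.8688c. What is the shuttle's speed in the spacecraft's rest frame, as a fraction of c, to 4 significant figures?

u' ≈ 0.7979c

Inverse velocity addition: u' = (u − v)/(1 − uv/c²)
= (0.8688 − 0.231)/(1 − 0.8688×0.231) = 0.6378/0.799307 = 0.7979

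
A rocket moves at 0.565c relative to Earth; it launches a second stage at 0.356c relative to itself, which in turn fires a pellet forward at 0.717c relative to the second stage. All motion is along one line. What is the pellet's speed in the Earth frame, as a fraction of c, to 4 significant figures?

u ≈ 0.9574c

Compose boost 2: (0.356 + 0.565)/(1 + 0.356×0.565) = 0.9210/1.20114 = 0.766772
Compose boost 3: (0.717 + 0.766772)/(1 + 0.717×0.766772) = 1.48377/1.54978 = 0.9574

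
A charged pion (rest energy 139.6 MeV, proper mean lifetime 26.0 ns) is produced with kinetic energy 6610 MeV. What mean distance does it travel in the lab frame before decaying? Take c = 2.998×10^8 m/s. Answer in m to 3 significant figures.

d ≈ 377 m

γ = 1 + K/(m₀c²) = 1 + 6610/139.6 = 48.350
β = √(1 − 1/γ²) = 0.99979
Dilated lifetime: γτ₀ = 48.350 × 26.0 ns = 1257.1 ns
d = βc·γτ₀ = 0.99979 × (2.998×10^8 m/s) × 1.2571×10^-6 s = 377 m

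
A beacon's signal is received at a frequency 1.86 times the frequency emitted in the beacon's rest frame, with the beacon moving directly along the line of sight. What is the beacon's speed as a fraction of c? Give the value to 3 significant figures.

f_obs/f_src = √((1+β)/(1−β)) = 1.86  ⇒  (1+β)/(1−β) = 3.4596
β = |1 − D²|/(1 + D²) = |1 − 3.4596|/(1 + 3.4596) = 0.552

β ≈ 0.552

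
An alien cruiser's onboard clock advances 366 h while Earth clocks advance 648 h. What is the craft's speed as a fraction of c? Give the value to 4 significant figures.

γ = Δt/τ₀ = 648/366 = 1.77049
β = √(1 − 1/γ²) = √(1 − 1/1.77049²) = 0.8252

β ≈ 0.8252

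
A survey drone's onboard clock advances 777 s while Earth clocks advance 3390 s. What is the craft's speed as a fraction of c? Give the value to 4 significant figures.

γ = Δt/τ₀ = 3390/777 = 4.36293
β = √(1 − 1/γ²) = √(1 − 1/4.36293²) = 0.9734

β ≈ 0.9734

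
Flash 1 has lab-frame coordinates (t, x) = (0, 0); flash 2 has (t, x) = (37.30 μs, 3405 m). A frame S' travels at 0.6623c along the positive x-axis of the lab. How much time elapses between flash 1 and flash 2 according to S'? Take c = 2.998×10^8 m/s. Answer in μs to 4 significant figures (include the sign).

γ = 1/√(1 − 0.6623²) = 1.33469
Δt' = γ(Δt − vΔx/c²) = 1.33469 × (37.30 μs − 0.6623×3405 m / (2.998×10^8 m/s))
= 1.33469 × (29.7779 μs) = 39.74 μs

Δt' ≈ 39.74 μs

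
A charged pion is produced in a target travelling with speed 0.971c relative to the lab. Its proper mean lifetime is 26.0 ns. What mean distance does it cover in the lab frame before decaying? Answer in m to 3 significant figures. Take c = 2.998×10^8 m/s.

d ≈ 31.7 m

γ = 1/√(1 − 0.971²) = 4.1827
Dilated lifetime: Δt = γτ₀ = 4.1827 × 26.0 ns = 108.75 ns
d = vΔt = 0.971c × 108.75 ns = 2.9111×10^8 m/s × 1.0875×10^-7 s = 31.7 m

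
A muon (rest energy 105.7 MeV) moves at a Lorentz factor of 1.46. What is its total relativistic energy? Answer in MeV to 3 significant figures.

E ≈ 154 MeV

γ = 1.46 (given)
E = γm₀c² = 1.46 × 105.7 MeV = 154 MeV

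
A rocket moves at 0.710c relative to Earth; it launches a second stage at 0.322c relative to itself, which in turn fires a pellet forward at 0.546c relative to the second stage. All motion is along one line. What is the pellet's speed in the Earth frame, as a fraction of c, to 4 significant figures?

Compose boost 2: (0.322 + 0.710)/(1 + 0.322×0.710) = 1.032/1.22862 = 0.839967
Compose boost 3: (0.546 + 0.839967)/(1 + 0.546×0.839967) = 1.38597/1.45862 = 0.9502

u ≈ 0.9502c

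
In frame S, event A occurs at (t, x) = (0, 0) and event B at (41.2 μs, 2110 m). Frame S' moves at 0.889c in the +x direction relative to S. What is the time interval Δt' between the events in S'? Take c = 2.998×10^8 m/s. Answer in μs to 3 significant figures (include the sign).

Δt' ≈ 76.3 μs

γ = 1/√(1 − 0.889²) = 2.1838
Δt' = γ(Δt − vΔx/c²) = 2.1838 × (41.2 μs − 0.889×2110 m / (2.998×10^8 m/s))
= 2.1838 × (34.943 μs) = 76.3 μs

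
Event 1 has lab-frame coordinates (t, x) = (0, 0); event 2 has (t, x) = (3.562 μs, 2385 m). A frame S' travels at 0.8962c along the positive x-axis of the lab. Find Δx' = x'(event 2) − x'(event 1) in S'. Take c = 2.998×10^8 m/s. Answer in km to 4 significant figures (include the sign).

Δx' ≈ 3.219 km

γ = 1/√(1 − 0.8962²) = 2.25403
Δx' = γ(Δx − vΔt) = 2.25403 × (2385 m − 0.8962×(2.998×10^8 m/s)×3.562×10^-6 s)
= 2.25403 × (1427.96 m) = 3.219 km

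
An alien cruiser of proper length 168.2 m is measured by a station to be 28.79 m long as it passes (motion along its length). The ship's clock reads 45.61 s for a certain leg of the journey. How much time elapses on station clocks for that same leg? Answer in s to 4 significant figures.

Δt ≈ 266.5 s

Length contraction ⇒ γ = L₀/L = 168.2/28.79 = 5.84231
Time dilation: Δt = γτ₀ = 5.84231 × 45.61 s = 266.5 s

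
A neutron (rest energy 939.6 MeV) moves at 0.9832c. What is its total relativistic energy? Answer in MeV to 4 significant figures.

E ≈ 5148 MeV

γ = 1/√(1 − 0.9832²) = 5.47851
E = γm₀c² = 5.47851 × 939.6 MeV = 5148 MeV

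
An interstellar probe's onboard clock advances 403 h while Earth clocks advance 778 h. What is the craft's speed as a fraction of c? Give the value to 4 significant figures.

γ = Δt/τ₀ = 778/403 = 1.93052
β = √(1 − 1/γ²) = √(1 − 1/1.93052²) = 0.8554

β ≈ 0.8554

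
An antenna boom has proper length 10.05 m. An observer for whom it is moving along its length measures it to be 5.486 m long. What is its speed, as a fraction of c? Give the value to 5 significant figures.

β ≈ 0.83787

γ = L₀/L = 10.05/5.486 = 1.831936
β = √(1 − 1/γ²) = 0.83787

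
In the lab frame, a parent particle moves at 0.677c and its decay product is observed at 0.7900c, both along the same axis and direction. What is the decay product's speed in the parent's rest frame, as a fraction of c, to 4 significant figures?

Inverse velocity addition: u' = (u − v)/(1 − uv/c²)
= (0.7900 − 0.677)/(1 − 0.7900×0.677) = 0.1130/0.465170 = 0.2429

u' ≈ 0.2429c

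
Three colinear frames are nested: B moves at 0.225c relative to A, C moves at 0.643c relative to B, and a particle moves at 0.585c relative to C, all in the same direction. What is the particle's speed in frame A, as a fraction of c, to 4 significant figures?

u ≈ 0.9305c

Compose boost 2: (0.643 + 0.225)/(1 + 0.643×0.225) = 0.8680/1.14467 = 0.758294
Compose boost 3: (0.585 + 0.758294)/(1 + 0.585×0.758294) = 1.34329/1.44360 = 0.9305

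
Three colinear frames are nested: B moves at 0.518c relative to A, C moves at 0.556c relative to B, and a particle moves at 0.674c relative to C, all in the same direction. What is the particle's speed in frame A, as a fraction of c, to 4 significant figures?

u ≈ 0.9653c

Compose boost 2: (0.556 + 0.518)/(1 + 0.556×0.518) = 1.074/1.28801 = 0.833846
Compose boost 3: (0.674 + 0.833846)/(1 + 0.674×0.833846) = 1.50785/1.56201 = 0.9653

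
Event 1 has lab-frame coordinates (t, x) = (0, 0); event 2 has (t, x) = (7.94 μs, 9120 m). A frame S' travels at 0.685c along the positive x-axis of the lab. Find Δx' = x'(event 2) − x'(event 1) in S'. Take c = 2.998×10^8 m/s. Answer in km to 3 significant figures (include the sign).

Δx' ≈ 10.3 km

γ = 1/√(1 − 0.685²) = 1.3726
Δx' = γ(Δx − vΔt) = 1.3726 × (9120 m − 0.685×(2.998×10^8 m/s)×7.94×10^-6 s)
= 1.3726 × (7489.4 m) = 10.3 km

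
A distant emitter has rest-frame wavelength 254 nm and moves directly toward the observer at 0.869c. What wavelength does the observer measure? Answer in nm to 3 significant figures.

λ_obs ≈ 67.2 nm

Relativistic Doppler: λ_obs = λ_src √((1−β)/(1+β))
= 254 × √(0.13100/1.8690) = 254 × 0.26475 = 67.2 nm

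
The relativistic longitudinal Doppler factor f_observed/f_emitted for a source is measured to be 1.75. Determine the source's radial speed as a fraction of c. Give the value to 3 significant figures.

f_obs/f_src = √((1+β)/(1−β)) = 1.75  ⇒  (1+β)/(1−β) = 3.0625
β = |1 − D²|/(1 + D²) = |1 − 3.0625|/(1 + 3.0625) = 0.508

β ≈ 0.508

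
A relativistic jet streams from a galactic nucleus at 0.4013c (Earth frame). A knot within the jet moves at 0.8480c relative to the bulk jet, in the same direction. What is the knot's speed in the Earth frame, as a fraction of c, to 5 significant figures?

u ≈ 0.93210c

Relativistic velocity addition: u = (u' + v)/(1 + u'v/c²)
= (0.8480 + 0.4013)/(1 + 0.8480×0.4013) = 1.2493/1.340302 = 0.93210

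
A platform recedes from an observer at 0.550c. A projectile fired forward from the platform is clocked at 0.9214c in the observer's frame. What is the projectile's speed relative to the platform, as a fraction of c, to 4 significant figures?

Inverse velocity addition: u' = (u − v)/(1 − uv/c²)
= (0.9214 − 0.550)/(1 − 0.9214×0.550) = 0.3714/0.493230 = 0.7530

u' ≈ 0.7530c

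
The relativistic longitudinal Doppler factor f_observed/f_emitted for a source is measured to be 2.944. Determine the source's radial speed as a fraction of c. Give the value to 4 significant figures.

β ≈ 0.7931

f_obs/f_src = √((1+β)/(1−β)) = 2.944  ⇒  (1+β)/(1−β) = 8.66714
β = |1 − D²|/(1 + D²) = |1 − 8.66714|/(1 + 8.66714) = 0.7931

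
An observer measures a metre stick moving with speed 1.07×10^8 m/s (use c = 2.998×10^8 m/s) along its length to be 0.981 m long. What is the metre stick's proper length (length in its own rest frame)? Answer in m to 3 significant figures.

L₀ ≈ 1.05 m

β = v/c = 1.07×10^8 / 2.998×10^8 = 0.35690
γ = 1/√(1 − 0.35690²) = 1.0705
L₀ = γL = 1.0705 × 0.981 = 1.05 m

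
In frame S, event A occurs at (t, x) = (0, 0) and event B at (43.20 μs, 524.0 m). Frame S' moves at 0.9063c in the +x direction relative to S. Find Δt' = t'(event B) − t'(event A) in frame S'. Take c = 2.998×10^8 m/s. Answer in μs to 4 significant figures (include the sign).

Δt' ≈ 98.47 μs

γ = 1/√(1 − 0.9063²) = 2.36611
Δt' = γ(Δt − vΔx/c²) = 2.36611 × (43.20 μs − 0.9063×524.0 m / (2.998×10^8 m/s))
= 2.36611 × (41.6159 μs) = 98.47 μs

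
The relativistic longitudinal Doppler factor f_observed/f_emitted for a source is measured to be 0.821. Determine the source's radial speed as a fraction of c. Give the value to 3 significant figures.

f_obs/f_src = √((1−β)/(1+β)) = 0.821  ⇒  (1−β)/(1+β) = 0.67404
β = |1 − D²|/(1 + D²) = |1 − 0.67404|/(1 + 0.67404) = 0.195

β ≈ 0.195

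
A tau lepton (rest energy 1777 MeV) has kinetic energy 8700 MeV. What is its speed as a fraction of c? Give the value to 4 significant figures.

β ≈ 0.9855

γ = 1 + K/(m₀c²) = 1 + 8700/1777 = 5.89589
β = √(1 − 1/γ²) = 0.9855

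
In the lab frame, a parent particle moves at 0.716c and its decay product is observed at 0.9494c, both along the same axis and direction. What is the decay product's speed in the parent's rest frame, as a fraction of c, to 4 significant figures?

Inverse velocity addition: u' = (u − v)/(1 − uv/c²)
= (0.9494 − 0.716)/(1 − 0.9494×0.716) = 0.2334/0.320230 = 0.7289

u' ≈ 0.7289c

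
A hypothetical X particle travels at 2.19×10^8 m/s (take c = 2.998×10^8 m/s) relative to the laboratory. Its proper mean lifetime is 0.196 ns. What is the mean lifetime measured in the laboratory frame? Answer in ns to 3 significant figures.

Δt ≈ 0.287 ns

β = v/c = 2.19×10^8 / 2.998×10^8 = 0.73049
γ = 1/√(1 − 0.73049²) = 1.4643
Time dilation: Δt = γτ₀ = 1.4643 × 0.196 ns = 0.287 ns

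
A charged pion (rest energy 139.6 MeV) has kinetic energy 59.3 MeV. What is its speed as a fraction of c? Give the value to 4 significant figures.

γ = 1 + K/(m₀c²) = 1 + 59.3/139.6 = 1.42479
β = √(1 − 1/γ²) = 0.7123

β ≈ 0.7123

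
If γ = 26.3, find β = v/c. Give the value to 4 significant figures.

β = √(1 − 1/γ²) = √(1 − 1/26.3²) = √(0.998554) = 0.9993

β ≈ 0.9993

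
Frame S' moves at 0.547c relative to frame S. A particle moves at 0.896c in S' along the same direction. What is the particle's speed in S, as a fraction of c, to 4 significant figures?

Relativistic velocity addition: u = (u' + v)/(1 + u'v/c²)
= (0.896 + 0.547)/(1 + 0.896×0.547) = 1.443/1.49011 = 0.9684

u ≈ 0.9684c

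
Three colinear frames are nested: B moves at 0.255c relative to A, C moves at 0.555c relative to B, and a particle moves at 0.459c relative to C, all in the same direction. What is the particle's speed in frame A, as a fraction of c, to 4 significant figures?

Compose boost 2: (0.555 + 0.255)/(1 + 0.555×0.255) = 0.8100/1.14153 = 0.709577
Compose boost 3: (0.459 + 0.709577)/(1 + 0.459×0.709577) = 1.16858/1.32570 = 0.8815

u ≈ 0.8815c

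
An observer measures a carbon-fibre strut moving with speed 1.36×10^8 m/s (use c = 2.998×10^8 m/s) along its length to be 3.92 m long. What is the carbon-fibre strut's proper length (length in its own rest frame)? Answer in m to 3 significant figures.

β = v/c = 1.36×10^8 / 2.998×10^8 = 0.45364
γ = 1/√(1 − 0.45364²) = 1.1221
L₀ = γL = 1.1221 × 3.92 = 4.40 m

L₀ ≈ 4.40 m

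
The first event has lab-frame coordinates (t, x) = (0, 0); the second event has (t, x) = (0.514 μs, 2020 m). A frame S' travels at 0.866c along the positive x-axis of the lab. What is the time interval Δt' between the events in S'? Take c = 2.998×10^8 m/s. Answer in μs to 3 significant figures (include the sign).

γ = 1/√(1 − 0.866²) = 1.9998
Δt' = γ(Δt − vΔx/c²) = 1.9998 × (0.514 μs − 0.866×2020 m / (2.998×10^8 m/s))
= 1.9998 × (-5.3210 μs) = -10.6 μs

Δt' ≈ -10.6 μs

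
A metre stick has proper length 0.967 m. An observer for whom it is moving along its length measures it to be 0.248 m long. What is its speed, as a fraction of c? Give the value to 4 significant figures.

β ≈ 0.9666

γ = L₀/L = 0.967/0.248 = 3.89919
β = √(1 − 1/γ²) = 0.9666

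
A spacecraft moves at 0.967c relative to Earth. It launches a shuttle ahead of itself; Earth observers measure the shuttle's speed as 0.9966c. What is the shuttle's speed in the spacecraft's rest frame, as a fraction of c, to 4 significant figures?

Inverse velocity addition: u' = (u − v)/(1 − uv/c²)
= (0.9966 − 0.967)/(1 − 0.9966×0.967) = 0.02960/0.0362878 = 0.8157

u' ≈ 0.8157c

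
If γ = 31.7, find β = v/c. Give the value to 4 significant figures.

β = √(1 − 1/γ²) = √(1 − 1/31.7²) = √(0.999005) = 0.9995

β ≈ 0.9995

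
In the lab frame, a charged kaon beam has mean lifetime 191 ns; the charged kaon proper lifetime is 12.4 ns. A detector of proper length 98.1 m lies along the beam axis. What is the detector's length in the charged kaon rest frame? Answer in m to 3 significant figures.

Time dilation ⇒ γ = Δt/τ₀ = 191/12.4 = 15.403
Length contraction: L = L₀/γ = 98.1/15.403 = 6.37 m

L ≈ 6.37 m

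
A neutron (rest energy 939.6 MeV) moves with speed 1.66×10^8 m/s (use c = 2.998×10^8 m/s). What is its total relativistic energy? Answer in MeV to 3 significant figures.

E ≈ 1130 MeV

β = v/c = 1.66×10^8 / 2.998×10^8 = 0.55370
γ = 1/√(1 − 0.55370²) = 1.2009
E = γm₀c² = 1.2009 × 939.6 MeV = 1130 MeV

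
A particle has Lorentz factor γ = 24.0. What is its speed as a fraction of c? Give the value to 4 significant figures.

β = √(1 − 1/γ²) = √(1 − 1/24.0²) = √(0.998264) = 0.9991

β ≈ 0.9991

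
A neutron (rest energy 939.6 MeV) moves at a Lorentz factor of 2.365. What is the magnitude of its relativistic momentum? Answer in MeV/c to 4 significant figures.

β = √(1 − 1/γ²) = √(1 − 1/2.365²) = 0.906208
p = γβm₀c = 2.365 × 0.906208 × 939.6 MeV/c = 2014 MeV/c

p ≈ 2014 MeV/c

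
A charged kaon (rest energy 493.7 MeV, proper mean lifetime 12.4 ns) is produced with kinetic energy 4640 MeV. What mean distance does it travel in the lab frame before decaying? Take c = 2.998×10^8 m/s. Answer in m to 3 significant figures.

γ = 1 + K/(m₀c²) = 1 + 4640/493.7 = 10.398
β = √(1 − 1/γ²) = 0.99537
Dilated lifetime: γτ₀ = 10.398 × 12.4 ns = 128.94 ns
d = βc·γτ₀ = 0.99537 × (2.998×10^8 m/s) × 1.2894×10^-7 s = 38.5 m

d ≈ 38.5 m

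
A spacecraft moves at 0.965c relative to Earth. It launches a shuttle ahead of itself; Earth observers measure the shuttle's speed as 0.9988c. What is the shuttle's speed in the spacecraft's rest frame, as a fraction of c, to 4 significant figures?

u' ≈ 0.9348c

Inverse velocity addition: u' = (u − v)/(1 − uv/c²)
= (0.9988 − 0.965)/(1 − 0.9988×0.965) = 0.03380/0.0361580 = 0.9348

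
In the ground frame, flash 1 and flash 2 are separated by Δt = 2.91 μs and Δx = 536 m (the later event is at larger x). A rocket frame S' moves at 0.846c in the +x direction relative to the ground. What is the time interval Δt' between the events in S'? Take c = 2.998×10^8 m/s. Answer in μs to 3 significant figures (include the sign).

Δt' ≈ 2.62 μs

γ = 1/√(1 − 0.846²) = 1.8755
Δt' = γ(Δt − vΔx/c²) = 1.8755 × (2.91 μs − 0.846×536 m / (2.998×10^8 m/s))
= 1.8755 × (1.3975 μs) = 2.62 μs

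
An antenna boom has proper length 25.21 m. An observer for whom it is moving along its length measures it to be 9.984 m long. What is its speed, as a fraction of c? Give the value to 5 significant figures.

β ≈ 0.91824

γ = L₀/L = 25.21/9.984 = 2.525040
β = √(1 − 1/γ²) = 0.91824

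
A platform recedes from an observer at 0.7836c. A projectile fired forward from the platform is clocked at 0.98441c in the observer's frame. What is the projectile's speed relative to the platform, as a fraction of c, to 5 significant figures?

u' ≈ 0.87837c

Inverse velocity addition: u' = (u − v)/(1 − uv/c²)
= (0.98441 − 0.7836)/(1 − 0.98441×0.7836) = 0.20081/0.2286163 = 0.87837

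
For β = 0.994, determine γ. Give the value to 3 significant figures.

γ ≈ 9.14

γ = 1/√(1 − β²) = 1/√(1 − 0.994²) = 1/√(0.011964) = 9.14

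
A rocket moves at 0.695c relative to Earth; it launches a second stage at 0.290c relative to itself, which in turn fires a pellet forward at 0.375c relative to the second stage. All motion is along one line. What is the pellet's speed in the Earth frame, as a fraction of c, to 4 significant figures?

u ≈ 0.9138c

Compose boost 2: (0.290 + 0.695)/(1 + 0.290×0.695) = 0.9850/1.20155 = 0.819774
Compose boost 3: (0.375 + 0.819774)/(1 + 0.375×0.819774) = 1.19477/1.30742 = 0.9138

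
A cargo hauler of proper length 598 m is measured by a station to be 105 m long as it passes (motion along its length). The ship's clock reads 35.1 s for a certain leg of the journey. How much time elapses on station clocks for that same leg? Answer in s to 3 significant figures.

Length contraction ⇒ γ = L₀/L = 598/105 = 5.6952
Time dilation: Δt = γτ₀ = 5.6952 × 35.1 s = 200 s

Δt ≈ 200 s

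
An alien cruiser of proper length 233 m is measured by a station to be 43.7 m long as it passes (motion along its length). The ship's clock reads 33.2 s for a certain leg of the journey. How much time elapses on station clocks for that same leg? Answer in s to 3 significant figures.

Δt ≈ 177 s

Length contraction ⇒ γ = L₀/L = 233/43.7 = 5.3318
Time dilation: Δt = γτ₀ = 5.3318 × 33.2 s = 177 s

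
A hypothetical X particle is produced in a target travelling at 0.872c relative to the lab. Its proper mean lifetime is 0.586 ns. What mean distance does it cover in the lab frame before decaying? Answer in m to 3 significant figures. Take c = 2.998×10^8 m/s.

γ = 1/√(1 − 0.872²) = 2.0429
Dilated lifetime: Δt = γτ₀ = 2.0429 × 0.586 ns = 1.1971 ns
d = vΔt = 0.872c × 1.1971 ns = 2.6143×10^8 m/s × 1.1971×10^-9 s = 0.313 m

d ≈ 0.313 m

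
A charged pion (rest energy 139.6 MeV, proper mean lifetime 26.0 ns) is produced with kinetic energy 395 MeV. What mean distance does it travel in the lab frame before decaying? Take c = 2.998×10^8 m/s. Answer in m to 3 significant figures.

γ = 1 + K/(m₀c²) = 1 + 395/139.6 = 3.8295
β = √(1 − 1/γ²) = 0.96530
Dilated lifetime: γτ₀ = 3.8295 × 26.0 ns = 99.567 ns
d = βc·γτ₀ = 0.96530 × (2.998×10^8 m/s) × 9.9567×10^-8 s = 28.8 m

d ≈ 28.8 m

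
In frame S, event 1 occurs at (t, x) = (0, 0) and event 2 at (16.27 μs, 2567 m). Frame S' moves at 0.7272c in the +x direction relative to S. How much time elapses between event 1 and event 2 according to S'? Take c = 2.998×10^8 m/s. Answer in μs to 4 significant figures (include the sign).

γ = 1/√(1 − 0.7272²) = 1.45682
Δt' = γ(Δt − vΔx/c²) = 1.45682 × (16.27 μs − 0.7272×2567 m / (2.998×10^8 m/s))
= 1.45682 × (10.0434 μs) = 14.63 μs

Δt' ≈ 14.63 μs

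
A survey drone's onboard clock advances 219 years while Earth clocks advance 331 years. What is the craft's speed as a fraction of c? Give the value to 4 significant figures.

β ≈ 0.7498

γ = Δt/τ₀ = 331/219 = 1.51142
β = √(1 − 1/γ²) = √(1 − 1/1.51142²) = 0.7498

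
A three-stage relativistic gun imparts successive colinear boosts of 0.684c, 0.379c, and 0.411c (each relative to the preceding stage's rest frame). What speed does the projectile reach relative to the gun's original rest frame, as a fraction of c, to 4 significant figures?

u ≈ 0.9319c

Compose boost 2: (0.379 + 0.684)/(1 + 0.379×0.684) = 1.063/1.25924 = 0.844163
Compose boost 3: (0.411 + 0.844163)/(1 + 0.411×0.844163) = 1.25516/1.34695 = 0.9319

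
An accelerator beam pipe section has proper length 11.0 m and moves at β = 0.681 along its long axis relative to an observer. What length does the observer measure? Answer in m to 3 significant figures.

L ≈ 8.06 m

γ = 1/√(1 − 0.681²) = 1.3656
Length contraction: L = L₀/γ = 11.0/1.3656 = 8.06 m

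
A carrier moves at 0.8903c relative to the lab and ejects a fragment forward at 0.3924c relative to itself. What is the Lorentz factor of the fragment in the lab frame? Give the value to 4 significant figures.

u_lab = (0.3924 + 0.8903)/(1 + 0.3924×0.8903) = 1.2827/1.349354 = 0.9506032
γ = 1/√(1 − 0.9506032²) = 3.222

γ ≈ 3.222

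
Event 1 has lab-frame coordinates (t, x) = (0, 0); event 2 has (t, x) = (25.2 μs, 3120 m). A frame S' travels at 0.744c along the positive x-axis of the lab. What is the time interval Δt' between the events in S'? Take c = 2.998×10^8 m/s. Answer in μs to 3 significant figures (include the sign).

Δt' ≈ 26.1 μs

γ = 1/√(1 − 0.744²) = 1.4966
Δt' = γ(Δt − vΔx/c²) = 1.4966 × (25.2 μs − 0.744×3120 m / (2.998×10^8 m/s))
= 1.4966 × (17.457 μs) = 26.1 μs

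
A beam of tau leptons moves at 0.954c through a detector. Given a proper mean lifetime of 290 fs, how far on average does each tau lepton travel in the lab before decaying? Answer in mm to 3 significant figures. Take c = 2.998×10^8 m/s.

d ≈ 0.277 mm

γ = 1/√(1 − 0.954²) = 3.3355
Dilated lifetime: Δt = γτ₀ = 3.3355 × 290 fs = 967.29 fs
d = vΔt = 0.954c × 967.29 fs = 2.8601×10^8 m/s × 9.6729×10^-13 s = 0.277 mm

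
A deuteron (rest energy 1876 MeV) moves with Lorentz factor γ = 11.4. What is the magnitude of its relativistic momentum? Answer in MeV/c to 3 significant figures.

p ≈ 21300 MeV/c

β = √(1 − 1/γ²) = √(1 − 1/11.4²) = 0.99615
p = γβm₀c = 11.4 × 0.99615 × 1876 MeV/c = 21300 MeV/c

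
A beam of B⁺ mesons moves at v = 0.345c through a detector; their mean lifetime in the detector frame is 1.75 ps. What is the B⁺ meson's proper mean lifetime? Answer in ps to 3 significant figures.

γ = 1/√(1 − 0.345²) = 1.0654
Proper time: τ₀ = Δt/γ = 1.75/1.0654 = 1.64 ps

τ₀ ≈ 1.64 ps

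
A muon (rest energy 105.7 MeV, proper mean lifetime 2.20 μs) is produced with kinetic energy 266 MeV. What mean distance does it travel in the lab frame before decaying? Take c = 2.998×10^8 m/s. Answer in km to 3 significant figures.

γ = 1 + K/(m₀c²) = 1 + 266/105.7 = 3.5166
β = √(1 − 1/γ²) = 0.95871
Dilated lifetime: γτ₀ = 3.5166 × 2.20 μs = 7.7364 μs
d = βc·γτ₀ = 0.95871 × (2.998×10^8 m/s) × 7.7364×10^-6 s = 2.22 km

d ≈ 2.22 km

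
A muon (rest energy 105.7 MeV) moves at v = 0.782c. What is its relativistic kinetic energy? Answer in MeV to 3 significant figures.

K ≈ 63.9 MeV

γ = 1/√(1 − 0.782²) = 1.6044
K = (γ − 1)m₀c² = (1.6044 − 1) × 105.7 MeV = 0.60442 × 105.7 MeV = 63.9 MeV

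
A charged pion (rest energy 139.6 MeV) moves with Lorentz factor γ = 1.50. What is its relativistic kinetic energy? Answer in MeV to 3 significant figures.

γ = 1.50 (given)
K = (γ − 1)m₀c² = (1.50 − 1) × 139.6 MeV = 0.50000 × 139.6 MeV = 69.8 MeV

K ≈ 69.8 MeV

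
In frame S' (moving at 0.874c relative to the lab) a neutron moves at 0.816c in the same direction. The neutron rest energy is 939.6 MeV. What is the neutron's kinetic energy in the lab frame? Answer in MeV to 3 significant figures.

u_lab = (0.816 + 0.874)/(1 + 0.816×0.874) = 0.986467
γ = 1/√(1 − 0.986467²) = 6.0991
K = (γ − 1)m₀c² = (6.0991 − 1) × 939.6 = 5.0991 × 939.6 = 4790 MeV

K ≈ 4790 MeV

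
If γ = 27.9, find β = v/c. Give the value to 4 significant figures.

β ≈ 0.9994

β = √(1 − 1/γ²) = √(1 − 1/27.9²) = √(0.998715) = 0.9994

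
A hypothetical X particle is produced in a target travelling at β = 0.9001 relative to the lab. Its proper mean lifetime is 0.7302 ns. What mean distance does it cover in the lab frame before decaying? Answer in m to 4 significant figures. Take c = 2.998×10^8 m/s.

d ≈ 0.4523 m

γ = 1/√(1 − 0.9001²) = 2.29524
Dilated lifetime: Δt = γτ₀ = 2.29524 × 0.7302 ns = 1.67599 ns
d = vΔt = 0.9001c × 1.67599 ns = 2.69850×10^8 m/s × 1.67599×10^-9 s = 0.4523 m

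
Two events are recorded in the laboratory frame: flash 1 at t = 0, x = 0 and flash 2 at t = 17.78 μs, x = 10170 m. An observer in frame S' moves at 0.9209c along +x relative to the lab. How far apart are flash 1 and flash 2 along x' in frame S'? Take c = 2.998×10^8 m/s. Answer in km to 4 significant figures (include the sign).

Δx' ≈ 13.50 km

γ = 1/√(1 − 0.9209²) = 2.56543
Δx' = γ(Δx − vΔt) = 2.56543 × (10170 m − 0.9209×(2.998×10^8 m/s)×17.78×10^-6 s)
= 2.56543 × (5261.19 m) = 13.50 km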